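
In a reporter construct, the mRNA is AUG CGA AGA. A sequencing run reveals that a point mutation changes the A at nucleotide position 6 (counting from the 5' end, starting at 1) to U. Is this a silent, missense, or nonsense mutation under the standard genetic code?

Position 6 falls in codon 2: CGA → Arg.
After the substitution the codon is CGU → Arg.
Both encode Arg, so the change is synonymous.

silent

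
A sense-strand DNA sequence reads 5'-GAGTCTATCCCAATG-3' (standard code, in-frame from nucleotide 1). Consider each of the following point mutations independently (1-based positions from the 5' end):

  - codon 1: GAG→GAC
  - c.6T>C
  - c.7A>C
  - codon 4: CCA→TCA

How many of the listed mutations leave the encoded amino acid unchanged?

Codon 1: GAG (Glu) → GAC (Asp) — missense.
Codon 2: TCT (Ser) → TCC (Ser) — synonymous.
Codon 3: ATC (Ile) → CTC (Leu) — missense.
Codon 4: CCA (Pro) → TCA (Ser) — missense.
Synonymous: 1 of 4.

1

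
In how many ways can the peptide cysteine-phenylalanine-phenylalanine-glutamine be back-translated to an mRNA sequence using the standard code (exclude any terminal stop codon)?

16

Cys: 2 codons.
Phe: 2 codons.
Phe: 2 codons.
Gln: 2 codons.
2 × 2 × 2 × 2 = 16.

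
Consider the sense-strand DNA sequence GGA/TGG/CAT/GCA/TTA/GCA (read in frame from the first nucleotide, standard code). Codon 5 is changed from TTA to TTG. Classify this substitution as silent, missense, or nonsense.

silent

Position 15 falls in codon 5: TTA → Leu.
After the substitution the codon is TTG → Leu.
Both encode Leu, so the change is synonymous.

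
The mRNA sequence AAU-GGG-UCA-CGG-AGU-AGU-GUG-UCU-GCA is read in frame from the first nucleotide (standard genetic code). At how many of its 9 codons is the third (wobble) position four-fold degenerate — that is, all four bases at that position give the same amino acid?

Codon 1 AAU (Asn): third position 2-fold.
Codon 2 GGG (Gly): third position 4-fold.
Codon 3 UCA (Ser): third position 4-fold.
Codon 4 CGG (Arg): third position 4-fold.
Codon 5 AGU (Ser): third position 2-fold.
Codon 6 AGU (Ser): third position 2-fold.
Codon 7 GUG (Val): third position 4-fold.
Codon 8 UCU (Ser): third position 4-fold.
Codon 9 GCA (Ala): third position 4-fold.
Four-fold degenerate third positions: 6.

6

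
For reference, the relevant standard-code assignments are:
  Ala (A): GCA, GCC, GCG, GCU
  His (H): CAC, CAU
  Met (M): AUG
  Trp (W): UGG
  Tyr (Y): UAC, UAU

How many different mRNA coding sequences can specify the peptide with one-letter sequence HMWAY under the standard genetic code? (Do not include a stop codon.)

16

His: 2 codons.
Met: 1 codon.
Trp: 1 codon.
Ala: 4 codons.
Tyr: 2 codons.
2 × 1 × 1 × 4 × 2 = 16.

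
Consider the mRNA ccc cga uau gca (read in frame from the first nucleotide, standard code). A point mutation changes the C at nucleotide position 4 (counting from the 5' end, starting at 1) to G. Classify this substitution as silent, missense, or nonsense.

missense

Position 4 falls in codon 2: CGA → Arg.
After the substitution the codon is GGA → Gly.
Arg ≠ Gly, so this is a missense mutation.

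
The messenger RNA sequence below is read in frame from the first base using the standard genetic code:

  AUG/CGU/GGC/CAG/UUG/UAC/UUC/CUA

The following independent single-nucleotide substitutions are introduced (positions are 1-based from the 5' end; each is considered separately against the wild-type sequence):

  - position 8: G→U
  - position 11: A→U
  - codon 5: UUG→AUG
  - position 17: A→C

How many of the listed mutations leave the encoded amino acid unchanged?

Codon 3: GGC (Gly) → GUC (Val) — missense.
Codon 4: CAG (Gln) → CUG (Leu) — missense.
Codon 5: UUG (Leu) → AUG (Met) — missense.
Codon 6: UAC (Tyr) → UCC (Ser) — missense.
Synonymous: 0 of 4.

0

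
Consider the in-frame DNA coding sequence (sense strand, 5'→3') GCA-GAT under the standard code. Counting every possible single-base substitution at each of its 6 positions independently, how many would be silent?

4

Codon 1 (GCA, Ala): 3 synonymous substitutions.
Codon 2 (GAT, Asp): 1 synonymous substitution.
Total: 3 + 1 = 4.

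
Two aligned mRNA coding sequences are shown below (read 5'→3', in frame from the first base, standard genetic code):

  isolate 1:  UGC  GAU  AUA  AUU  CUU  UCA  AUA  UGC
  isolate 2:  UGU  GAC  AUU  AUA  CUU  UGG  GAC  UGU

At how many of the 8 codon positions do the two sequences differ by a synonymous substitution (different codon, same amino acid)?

Codon 1: UGC Cys / UGU Cys — synonymous.
Codon 2: GAU Asp / GAC Asp — synonymous.
Codon 3: AUA Ile / AUU Ile — synonymous.
Codon 4: AUU Ile / AUA Ile — synonymous.
Codon 5: CUU Leu / CUU Leu — identical.
Codon 6: UCA Ser / UGG Trp — nonsynonymous.
Codon 7: AUA Ile / GAC Asp — nonsynonymous.
Codon 8: UGC Cys / UGU Cys — synonymous.
Synonymous differences: 5.

5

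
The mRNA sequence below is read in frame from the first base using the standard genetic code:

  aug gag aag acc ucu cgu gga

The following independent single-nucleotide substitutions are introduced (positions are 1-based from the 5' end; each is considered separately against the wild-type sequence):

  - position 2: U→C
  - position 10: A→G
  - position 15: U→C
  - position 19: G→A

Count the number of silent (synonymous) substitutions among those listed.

1

Codon 1: AUG (Met) → ACG (Thr) — missense.
Codon 4: ACC (Thr) → GCC (Ala) — missense.
Codon 5: UCU (Ser) → UCC (Ser) — synonymous.
Codon 7: GGA (Gly) → AGA (Arg) — missense.
Synonymous: 1 of 4.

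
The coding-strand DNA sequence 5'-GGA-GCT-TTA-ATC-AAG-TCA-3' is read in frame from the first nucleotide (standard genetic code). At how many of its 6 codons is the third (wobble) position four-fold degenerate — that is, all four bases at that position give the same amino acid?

Codon 1 GGA (Gly): third position 4-fold.
Codon 2 GCT (Ala): third position 4-fold.
Codon 3 TTA (Leu): third position 2-fold.
Codon 4 ATC (Ile): third position 3-fold.
Codon 5 AAG (Lys): third position 2-fold.
Codon 6 TCA (Ser): third position 4-fold.
Four-fold degenerate third positions: 3.

3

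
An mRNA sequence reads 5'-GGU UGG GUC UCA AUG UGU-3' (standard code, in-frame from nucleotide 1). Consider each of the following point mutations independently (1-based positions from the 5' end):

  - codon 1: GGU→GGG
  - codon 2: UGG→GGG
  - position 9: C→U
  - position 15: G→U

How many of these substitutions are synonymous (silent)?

Codon 1: GGU (Gly) → GGG (Gly) — synonymous.
Codon 2: UGG (Trp) → GGG (Gly) — missense.
Codon 3: GUC (Val) → GUU (Val) — synonymous.
Codon 5: AUG (Met) → AUU (Ile) — missense.
Synonymous: 2 of 4.

2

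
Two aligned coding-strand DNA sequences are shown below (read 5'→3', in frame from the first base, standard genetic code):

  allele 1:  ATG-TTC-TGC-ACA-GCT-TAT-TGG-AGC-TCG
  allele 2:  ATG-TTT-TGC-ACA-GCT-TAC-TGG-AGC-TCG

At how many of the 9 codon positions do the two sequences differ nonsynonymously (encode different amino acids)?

Codon 1: ATG Met / ATG Met — identical.
Codon 2: TTC Phe / TTT Phe — synonymous.
Codon 3: TGC Cys / TGC Cys — identical.
Codon 4: ACA Thr / ACA Thr — identical.
Codon 5: GCT Ala / GCT Ala — identical.
Codon 6: TAT Tyr / TAC Tyr — synonymous.
Codon 7: TGG Trp / TGG Trp — identical.
Codon 8: AGC Ser / AGC Ser — identical.
Codon 9: TCG Ser / TCG Ser — identical.
Nonsynonymous differences: 0.

0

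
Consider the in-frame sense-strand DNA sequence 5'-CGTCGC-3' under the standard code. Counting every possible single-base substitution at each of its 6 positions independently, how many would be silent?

6

Codon 1 (CGT, Arg): 3 synonymous substitutions.
Codon 2 (CGC, Arg): 3 synonymous substitutions.
Total: 3 + 3 = 6.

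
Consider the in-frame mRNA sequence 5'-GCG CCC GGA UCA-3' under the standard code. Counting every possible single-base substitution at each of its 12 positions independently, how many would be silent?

12

Codon 1 (GCG, Ala): 3 synonymous substitutions.
Codon 2 (CCC, Pro): 3 synonymous substitutions.
Codon 3 (GGA, Gly): 3 synonymous substitutions.
Codon 4 (UCA, Ser): 3 synonymous substitutions.
Total: 3 + 3 + 3 + 3 = 12.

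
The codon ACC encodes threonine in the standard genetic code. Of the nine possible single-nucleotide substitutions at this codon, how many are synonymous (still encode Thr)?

Position 1: none → 0 synonymous.
Position 2: none → 0 synonymous.
Position 3: ACT, ACA, ACG → 3 synonymous.
Total: 0 + 0 + 3 = 3.

3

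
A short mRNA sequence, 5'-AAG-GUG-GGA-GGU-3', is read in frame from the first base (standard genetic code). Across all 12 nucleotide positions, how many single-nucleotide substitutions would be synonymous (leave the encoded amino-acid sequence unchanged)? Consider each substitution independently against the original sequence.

10

Codon 1 (AAG, Lys): 1 synonymous substitution.
Codon 2 (GUG, Val): 3 synonymous substitutions.
Codon 3 (GGA, Gly): 3 synonymous substitutions.
Codon 4 (GGU, Gly): 3 synonymous substitutions.
Total: 1 + 3 + 3 + 3 = 10.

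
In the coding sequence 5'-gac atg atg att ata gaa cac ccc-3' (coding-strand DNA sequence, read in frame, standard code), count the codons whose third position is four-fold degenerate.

Codon 1 GAC (Asp): third position 2-fold.
Codon 2 ATG (Met): third position 1-fold.
Codon 3 ATG (Met): third position 1-fold.
Codon 4 ATT (Ile): third position 3-fold.
Codon 5 ATA (Ile): third position 3-fold.
Codon 6 GAA (Glu): third position 2-fold.
Codon 7 CAC (His): third position 2-fold.
Codon 8 CCC (Pro): third position 4-fold.
Four-fold degenerate third positions: 1.

1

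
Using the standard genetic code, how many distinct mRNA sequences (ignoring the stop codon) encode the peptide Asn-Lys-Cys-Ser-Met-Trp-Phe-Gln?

Asn: 2 codons.
Lys: 2 codons.
Cys: 2 codons.
Ser: 6 codons.
Met: 1 codon.
Trp: 1 codon.
Phe: 2 codons.
Gln: 2 codons.
2 × 2 × 2 × 6 × 1 × 1 × 2 × 2 = 192.

192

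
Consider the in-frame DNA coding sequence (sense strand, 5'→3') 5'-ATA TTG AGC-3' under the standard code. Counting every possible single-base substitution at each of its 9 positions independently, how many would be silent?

5

Codon 1 (ATA, Ile): 2 synonymous substitutions.
Codon 2 (TTG, Leu): 2 synonymous substitutions.
Codon 3 (AGC, Ser): 1 synonymous substitution.
Total: 2 + 2 + 1 = 5.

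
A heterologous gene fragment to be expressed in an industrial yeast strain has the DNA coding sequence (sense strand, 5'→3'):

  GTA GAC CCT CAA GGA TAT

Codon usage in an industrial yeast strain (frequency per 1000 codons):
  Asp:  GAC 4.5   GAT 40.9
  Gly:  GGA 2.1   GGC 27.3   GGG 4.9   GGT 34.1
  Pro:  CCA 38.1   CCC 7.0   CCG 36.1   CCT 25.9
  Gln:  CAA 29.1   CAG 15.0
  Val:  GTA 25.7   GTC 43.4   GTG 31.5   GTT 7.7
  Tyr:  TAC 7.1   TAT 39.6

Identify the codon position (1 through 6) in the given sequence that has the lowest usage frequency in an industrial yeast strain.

Codon 1 GTA (Val): 25.7 per 1000.
Codon 2 GAC (Asp): 4.5 per 1000.
Codon 3 CCT (Pro): 25.9 per 1000.
Codon 4 CAA (Gln): 29.1 per 1000.
Codon 5 GGA (Gly): 2.1 per 1000.
Codon 6 TAT (Tyr): 39.6 per 1000.
Lowest frequency is 2.1 at codon 5.

5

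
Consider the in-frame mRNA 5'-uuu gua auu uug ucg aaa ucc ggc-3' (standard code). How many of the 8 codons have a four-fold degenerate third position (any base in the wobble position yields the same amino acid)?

Codon 1 UUU (Phe): third position 2-fold.
Codon 2 GUA (Val): third position 4-fold.
Codon 3 AUU (Ile): third position 3-fold.
Codon 4 UUG (Leu): third position 2-fold.
Codon 5 UCG (Ser): third position 4-fold.
Codon 6 AAA (Lys): third position 2-fold.
Codon 7 UCC (Ser): third position 4-fold.
Codon 8 GGC (Gly): third position 4-fold.
Four-fold degenerate third positions: 4.

4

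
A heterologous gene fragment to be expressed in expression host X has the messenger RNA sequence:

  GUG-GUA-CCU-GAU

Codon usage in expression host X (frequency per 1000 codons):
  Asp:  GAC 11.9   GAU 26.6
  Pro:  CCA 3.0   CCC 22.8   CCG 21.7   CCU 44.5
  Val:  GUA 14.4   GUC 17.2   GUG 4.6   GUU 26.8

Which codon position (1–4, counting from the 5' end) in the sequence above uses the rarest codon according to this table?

1

Codon 1 GUG (Val): 4.6 per 1000.
Codon 2 GUA (Val): 14.4 per 1000.
Codon 3 CCU (Pro): 44.5 per 1000.
Codon 4 GAU (Asp): 26.6 per 1000.
Lowest frequency is 4.6 at codon 1.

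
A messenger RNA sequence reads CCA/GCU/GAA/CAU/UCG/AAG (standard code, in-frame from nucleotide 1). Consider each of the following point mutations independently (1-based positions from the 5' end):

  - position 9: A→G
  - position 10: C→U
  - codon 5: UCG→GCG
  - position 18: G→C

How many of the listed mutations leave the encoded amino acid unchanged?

Codon 3: GAA (Glu) → GAG (Glu) — synonymous.
Codon 4: CAU (His) → UAU (Tyr) — missense.
Codon 5: UCG (Ser) → GCG (Ala) — missense.
Codon 6: AAG (Lys) → AAC (Asn) — missense.
Synonymous: 1 of 4.

1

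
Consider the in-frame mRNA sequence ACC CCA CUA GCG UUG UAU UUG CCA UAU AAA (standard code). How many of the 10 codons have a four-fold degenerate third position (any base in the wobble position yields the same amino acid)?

Codon 1 ACC (Thr): third position 4-fold.
Codon 2 CCA (Pro): third position 4-fold.
Codon 3 CUA (Leu): third position 4-fold.
Codon 4 GCG (Ala): third position 4-fold.
Codon 5 UUG (Leu): third position 2-fold.
Codon 6 UAU (Tyr): third position 2-fold.
Codon 7 UUG (Leu): third position 2-fold.
Codon 8 CCA (Pro): third position 4-fold.
Codon 9 UAU (Tyr): third position 2-fold.
Codon 10 AAA (Lys): third position 2-fold.
Four-fold degenerate third positions: 5.

5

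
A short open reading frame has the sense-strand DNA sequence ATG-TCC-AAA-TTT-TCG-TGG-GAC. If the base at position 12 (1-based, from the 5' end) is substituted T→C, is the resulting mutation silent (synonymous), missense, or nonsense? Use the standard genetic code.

Position 12 falls in codon 4: TTT → Phe.
After the substitution the codon is TTC → Phe.
Both encode Phe, so the change is synonymous.

silent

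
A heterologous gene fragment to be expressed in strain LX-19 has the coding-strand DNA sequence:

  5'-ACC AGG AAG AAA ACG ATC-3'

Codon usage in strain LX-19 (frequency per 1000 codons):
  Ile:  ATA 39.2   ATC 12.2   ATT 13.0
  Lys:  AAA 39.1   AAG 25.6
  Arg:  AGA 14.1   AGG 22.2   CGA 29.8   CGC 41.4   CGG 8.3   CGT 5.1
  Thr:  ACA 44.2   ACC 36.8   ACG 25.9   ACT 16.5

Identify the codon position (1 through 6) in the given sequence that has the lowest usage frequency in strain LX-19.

6

Codon 1 ACC (Thr): 36.8 per 1000.
Codon 2 AGG (Arg): 22.2 per 1000.
Codon 3 AAG (Lys): 25.6 per 1000.
Codon 4 AAA (Lys): 39.1 per 1000.
Codon 5 ACG (Thr): 25.9 per 1000.
Codon 6 ATC (Ile): 12.2 per 1000.
Lowest frequency is 12.2 at codon 6.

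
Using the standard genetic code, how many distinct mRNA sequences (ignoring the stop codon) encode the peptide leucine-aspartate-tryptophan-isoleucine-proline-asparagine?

Leu: 6 codons.
Asp: 2 codons.
Trp: 1 codon.
Ile: 3 codons.
Pro: 4 codons.
Asn: 2 codons.
6 × 2 × 1 × 3 × 4 × 2 = 288.

288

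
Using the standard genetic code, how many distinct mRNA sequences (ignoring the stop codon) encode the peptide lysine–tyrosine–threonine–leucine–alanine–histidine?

Lys: 2 codons.
Tyr: 2 codons.
Thr: 4 codons.
Leu: 6 codons.
Ala: 4 codons.
His: 2 codons.
2 × 2 × 4 × 6 × 4 × 2 = 768.

768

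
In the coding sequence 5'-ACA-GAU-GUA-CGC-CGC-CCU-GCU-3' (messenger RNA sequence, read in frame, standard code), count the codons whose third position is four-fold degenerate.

6

Codon 1 ACA (Thr): third position 4-fold.
Codon 2 GAU (Asp): third position 2-fold.
Codon 3 GUA (Val): third position 4-fold.
Codon 4 CGC (Arg): third position 4-fold.
Codon 5 CGC (Arg): third position 4-fold.
Codon 6 CCU (Pro): third position 4-fold.
Codon 7 GCU (Ala): third position 4-fold.
Four-fold degenerate third positions: 6.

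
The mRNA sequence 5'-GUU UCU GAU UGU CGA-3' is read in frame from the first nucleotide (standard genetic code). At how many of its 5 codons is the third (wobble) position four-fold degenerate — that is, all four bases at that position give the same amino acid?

Codon 1 GUU (Val): third position 4-fold.
Codon 2 UCU (Ser): third position 4-fold.
Codon 3 GAU (Asp): third position 2-fold.
Codon 4 UGU (Cys): third position 2-fold.
Codon 5 CGA (Arg): third position 4-fold.
Four-fold degenerate third positions: 3.

3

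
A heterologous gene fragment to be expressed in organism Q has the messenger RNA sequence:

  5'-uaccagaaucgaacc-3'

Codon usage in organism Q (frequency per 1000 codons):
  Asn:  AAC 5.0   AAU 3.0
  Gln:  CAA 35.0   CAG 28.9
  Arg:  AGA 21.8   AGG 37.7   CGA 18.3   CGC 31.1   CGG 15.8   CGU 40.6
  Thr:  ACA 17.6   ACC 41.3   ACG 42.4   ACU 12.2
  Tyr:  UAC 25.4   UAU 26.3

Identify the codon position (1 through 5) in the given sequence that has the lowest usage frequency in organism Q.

3

Codon 1 UAC (Tyr): 25.4 per 1000.
Codon 2 CAG (Gln): 28.9 per 1000.
Codon 3 AAU (Asn): 3.0 per 1000.
Codon 4 CGA (Arg): 18.3 per 1000.
Codon 5 ACC (Thr): 41.3 per 1000.
Lowest frequency is 3.0 at codon 3.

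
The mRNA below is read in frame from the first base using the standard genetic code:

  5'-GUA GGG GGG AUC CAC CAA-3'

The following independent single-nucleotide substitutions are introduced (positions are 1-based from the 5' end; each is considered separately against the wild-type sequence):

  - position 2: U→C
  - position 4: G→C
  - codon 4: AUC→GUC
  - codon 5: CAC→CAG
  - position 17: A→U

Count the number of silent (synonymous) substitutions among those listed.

0

Codon 1: GUA (Val) → GCA (Ala) — missense.
Codon 2: GGG (Gly) → CGG (Arg) — missense.
Codon 4: AUC (Ile) → GUC (Val) — missense.
Codon 5: CAC (His) → CAG (Gln) — missense.
Codon 6: CAA (Gln) → CUA (Leu) — missense.
Synonymous: 0 of 5.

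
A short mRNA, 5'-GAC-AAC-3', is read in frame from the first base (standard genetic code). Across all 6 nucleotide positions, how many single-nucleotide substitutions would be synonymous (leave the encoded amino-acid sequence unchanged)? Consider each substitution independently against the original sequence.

Codon 1 (GAC, Asp): 1 synonymous substitution.
Codon 2 (AAC, Asn): 1 synonymous substitution.
Total: 1 + 1 = 2.

2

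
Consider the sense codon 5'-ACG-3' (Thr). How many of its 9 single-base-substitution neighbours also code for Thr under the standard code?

Position 1: none → 0 synonymous.
Position 2: none → 0 synonymous.
Position 3: ACU, ACC, ACA → 3 synonymous.
Total: 0 + 0 + 3 = 3.

3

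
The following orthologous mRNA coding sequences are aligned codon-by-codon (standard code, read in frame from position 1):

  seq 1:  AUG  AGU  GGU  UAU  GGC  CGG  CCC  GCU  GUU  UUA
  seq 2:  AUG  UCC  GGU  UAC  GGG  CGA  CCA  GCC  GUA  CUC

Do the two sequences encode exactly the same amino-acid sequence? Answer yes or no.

yes

Codon 1: AUG Met / AUG Met — identical.
Codon 2: AGU Ser / UCC Ser — synonymous.
Codon 3: GGU Gly / GGU Gly — identical.
Codon 4: UAU Tyr / UAC Tyr — synonymous.
Codon 5: GGC Gly / GGG Gly — synonymous.
Codon 6: CGG Arg / CGA Arg — synonymous.
Codon 7: CCC Pro / CCA Pro — synonymous.
Codon 8: GCU Ala / GCC Ala — synonymous.
Codon 9: GUU Val / GUA Val — synonymous.
Codon 10: UUA Leu / CUC Leu — synonymous.
Nonsynonymous differences: 0 → same protein.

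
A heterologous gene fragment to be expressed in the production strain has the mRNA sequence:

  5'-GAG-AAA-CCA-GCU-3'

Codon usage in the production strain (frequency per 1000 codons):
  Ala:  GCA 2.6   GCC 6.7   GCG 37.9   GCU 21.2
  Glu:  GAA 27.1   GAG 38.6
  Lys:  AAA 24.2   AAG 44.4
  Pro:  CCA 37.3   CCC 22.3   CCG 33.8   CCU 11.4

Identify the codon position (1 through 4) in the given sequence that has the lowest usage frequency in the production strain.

Codon 1 GAG (Glu): 38.6 per 1000.
Codon 2 AAA (Lys): 24.2 per 1000.
Codon 3 CCA (Pro): 37.3 per 1000.
Codon 4 GCU (Ala): 21.2 per 1000.
Lowest frequency is 21.2 at codon 4.

4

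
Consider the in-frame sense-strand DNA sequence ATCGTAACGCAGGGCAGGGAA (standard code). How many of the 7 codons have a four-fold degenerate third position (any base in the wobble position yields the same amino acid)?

Codon 1 ATC (Ile): third position 3-fold.
Codon 2 GTA (Val): third position 4-fold.
Codon 3 ACG (Thr): third position 4-fold.
Codon 4 CAG (Gln): third position 2-fold.
Codon 5 GGC (Gly): third position 4-fold.
Codon 6 AGG (Arg): third position 2-fold.
Codon 7 GAA (Glu): third position 2-fold.
Four-fold degenerate third positions: 3.

3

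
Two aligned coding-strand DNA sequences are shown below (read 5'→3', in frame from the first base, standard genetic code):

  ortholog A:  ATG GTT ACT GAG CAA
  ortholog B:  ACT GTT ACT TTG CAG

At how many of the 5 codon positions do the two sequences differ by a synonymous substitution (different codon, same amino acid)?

Codon 1: ATG Met / ACT Thr — nonsynonymous.
Codon 2: GTT Val / GTT Val — identical.
Codon 3: ACT Thr / ACT Thr — identical.
Codon 4: GAG Glu / TTG Leu — nonsynonymous.
Codon 5: CAA Gln / CAG Gln — synonymous.
Synonymous differences: 1.

1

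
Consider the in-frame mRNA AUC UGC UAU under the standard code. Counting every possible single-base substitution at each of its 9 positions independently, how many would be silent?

Codon 1 (AUC, Ile): 2 synonymous substitutions.
Codon 2 (UGC, Cys): 1 synonymous substitution.
Codon 3 (UAU, Tyr): 1 synonymous substitution.
Total: 2 + 1 + 1 = 4.

4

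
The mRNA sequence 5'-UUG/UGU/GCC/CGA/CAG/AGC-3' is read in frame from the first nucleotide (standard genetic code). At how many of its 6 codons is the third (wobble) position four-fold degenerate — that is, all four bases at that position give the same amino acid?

Codon 1 UUG (Leu): third position 2-fold.
Codon 2 UGU (Cys): third position 2-fold.
Codon 3 GCC (Ala): third position 4-fold.
Codon 4 CGA (Arg): third position 4-fold.
Codon 5 CAG (Gln): third position 2-fold.
Codon 6 AGC (Ser): third position 2-fold.
Four-fold degenerate third positions: 2.

2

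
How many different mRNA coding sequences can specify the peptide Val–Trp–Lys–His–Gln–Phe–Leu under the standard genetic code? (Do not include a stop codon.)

Val: 4 codons.
Trp: 1 codon.
Lys: 2 codons.
His: 2 codons.
Gln: 2 codons.
Phe: 2 codons.
Leu: 6 codons.
4 × 1 × 2 × 2 × 2 × 2 × 6 = 384.

384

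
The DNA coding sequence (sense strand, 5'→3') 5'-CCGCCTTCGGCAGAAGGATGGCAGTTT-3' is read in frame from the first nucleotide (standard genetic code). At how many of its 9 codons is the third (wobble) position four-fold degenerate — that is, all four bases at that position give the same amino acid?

5

Codon 1 CCG (Pro): third position 4-fold.
Codon 2 CCT (Pro): third position 4-fold.
Codon 3 TCG (Ser): third position 4-fold.
Codon 4 GCA (Ala): third position 4-fold.
Codon 5 GAA (Glu): third position 2-fold.
Codon 6 GGA (Gly): third position 4-fold.
Codon 7 TGG (Trp): third position 1-fold.
Codon 8 CAG (Gln): third position 2-fold.
Codon 9 TTT (Phe): third position 2-fold.
Four-fold degenerate third positions: 5.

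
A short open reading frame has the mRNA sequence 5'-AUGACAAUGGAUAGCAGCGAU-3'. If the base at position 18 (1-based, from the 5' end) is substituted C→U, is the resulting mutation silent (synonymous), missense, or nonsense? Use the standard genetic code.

Position 18 falls in codon 6: AGC → Ser.
After the substitution the codon is AGU → Ser.
Both encode Ser, so the change is synonymous.

silent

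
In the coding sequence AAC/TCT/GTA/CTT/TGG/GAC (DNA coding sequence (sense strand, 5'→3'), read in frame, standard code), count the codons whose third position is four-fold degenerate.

3

Codon 1 AAC (Asn): third position 2-fold.
Codon 2 TCT (Ser): third position 4-fold.
Codon 3 GTA (Val): third position 4-fold.
Codon 4 CTT (Leu): third position 4-fold.
Codon 5 TGG (Trp): third position 1-fold.
Codon 6 GAC (Asp): third position 2-fold.
Four-fold degenerate third positions: 3.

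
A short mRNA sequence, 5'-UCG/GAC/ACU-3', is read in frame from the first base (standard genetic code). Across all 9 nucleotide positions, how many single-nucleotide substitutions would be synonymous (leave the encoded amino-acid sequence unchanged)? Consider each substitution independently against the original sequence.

Codon 1 (UCG, Ser): 3 synonymous substitutions.
Codon 2 (GAC, Asp): 1 synonymous substitution.
Codon 3 (ACU, Thr): 3 synonymous substitutions.
Total: 3 + 1 + 3 = 7.

7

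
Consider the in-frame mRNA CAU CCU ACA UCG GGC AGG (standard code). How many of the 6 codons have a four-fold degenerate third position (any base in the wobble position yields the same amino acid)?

4

Codon 1 CAU (His): third position 2-fold.
Codon 2 CCU (Pro): third position 4-fold.
Codon 3 ACA (Thr): third position 4-fold.
Codon 4 UCG (Ser): third position 4-fold.
Codon 5 GGC (Gly): third position 4-fold.
Codon 6 AGG (Arg): third position 2-fold.
Four-fold degenerate third positions: 4.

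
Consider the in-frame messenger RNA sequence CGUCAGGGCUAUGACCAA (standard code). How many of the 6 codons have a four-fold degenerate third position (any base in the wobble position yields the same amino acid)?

2

Codon 1 CGU (Arg): third position 4-fold.
Codon 2 CAG (Gln): third position 2-fold.
Codon 3 GGC (Gly): third position 4-fold.
Codon 4 UAU (Tyr): third position 2-fold.
Codon 5 GAC (Asp): third position 2-fold.
Codon 6 CAA (Gln): third position 2-fold.
Four-fold degenerate third positions: 2.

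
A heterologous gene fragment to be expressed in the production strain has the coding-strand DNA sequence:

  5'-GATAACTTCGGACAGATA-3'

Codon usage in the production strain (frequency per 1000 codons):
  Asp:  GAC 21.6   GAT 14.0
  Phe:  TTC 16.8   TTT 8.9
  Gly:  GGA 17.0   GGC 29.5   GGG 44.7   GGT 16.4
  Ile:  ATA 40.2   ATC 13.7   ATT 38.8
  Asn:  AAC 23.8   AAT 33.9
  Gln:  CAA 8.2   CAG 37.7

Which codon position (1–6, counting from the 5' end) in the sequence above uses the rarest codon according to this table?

Codon 1 GAT (Asp): 14.0 per 1000.
Codon 2 AAC (Asn): 23.8 per 1000.
Codon 3 TTC (Phe): 16.8 per 1000.
Codon 4 GGA (Gly): 17.0 per 1000.
Codon 5 CAG (Gln): 37.7 per 1000.
Codon 6 ATA (Ile): 40.2 per 1000.
Lowest frequency is 14.0 at codon 1.

1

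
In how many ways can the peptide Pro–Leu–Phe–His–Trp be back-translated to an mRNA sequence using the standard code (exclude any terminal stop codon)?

Pro: 4 codons.
Leu: 6 codons.
Phe: 2 codons.
His: 2 codons.
Trp: 1 codon.
4 × 6 × 2 × 2 × 1 = 96.

96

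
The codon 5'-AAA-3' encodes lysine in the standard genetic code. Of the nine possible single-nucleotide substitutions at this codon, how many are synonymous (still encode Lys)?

Position 1: none → 0 synonymous.
Position 2: none → 0 synonymous.
Position 3: AAG → 1 synonymous.
Total: 0 + 0 + 1 = 1.

1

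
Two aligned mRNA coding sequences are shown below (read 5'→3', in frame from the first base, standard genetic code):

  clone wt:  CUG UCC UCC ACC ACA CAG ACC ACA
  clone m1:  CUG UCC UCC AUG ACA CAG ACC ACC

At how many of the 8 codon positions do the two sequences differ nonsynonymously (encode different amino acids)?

1

Codon 1: CUG Leu / CUG Leu — identical.
Codon 2: UCC Ser / UCC Ser — identical.
Codon 3: UCC Ser / UCC Ser — identical.
Codon 4: ACC Thr / AUG Met — nonsynonymous.
Codon 5: ACA Thr / ACA Thr — identical.
Codon 6: CAG Gln / CAG Gln — identical.
Codon 7: ACC Thr / ACC Thr — identical.
Codon 8: ACA Thr / ACC Thr — synonymous.
Nonsynonymous differences: 1.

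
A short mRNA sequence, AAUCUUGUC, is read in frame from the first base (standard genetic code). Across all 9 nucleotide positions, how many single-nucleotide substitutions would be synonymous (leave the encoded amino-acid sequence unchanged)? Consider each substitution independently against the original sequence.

Codon 1 (AAU, Asn): 1 synonymous substitution.
Codon 2 (CUU, Leu): 3 synonymous substitutions.
Codon 3 (GUC, Val): 3 synonymous substitutions.
Total: 1 + 3 + 3 = 7.

7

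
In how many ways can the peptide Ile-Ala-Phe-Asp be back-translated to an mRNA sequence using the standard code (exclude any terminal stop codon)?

Ile: 3 codons.
Ala: 4 codons.
Phe: 2 codons.
Asp: 2 codons.
3 × 4 × 2 × 2 = 48.

48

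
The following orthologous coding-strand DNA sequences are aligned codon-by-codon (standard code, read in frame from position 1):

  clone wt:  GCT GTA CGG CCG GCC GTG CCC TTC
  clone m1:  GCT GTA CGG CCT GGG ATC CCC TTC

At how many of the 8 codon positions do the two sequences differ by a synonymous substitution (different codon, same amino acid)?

Codon 1: GCT Ala / GCT Ala — identical.
Codon 2: GTA Val / GTA Val — identical.
Codon 3: CGG Arg / CGG Arg — identical.
Codon 4: CCG Pro / CCT Pro — synonymous.
Codon 5: GCC Ala / GGG Gly — nonsynonymous.
Codon 6: GTG Val / ATC Ile — nonsynonymous.
Codon 7: CCC Pro / CCC Pro — identical.
Codon 8: TTC Phe / TTC Phe — identical.
Synonymous differences: 1.

1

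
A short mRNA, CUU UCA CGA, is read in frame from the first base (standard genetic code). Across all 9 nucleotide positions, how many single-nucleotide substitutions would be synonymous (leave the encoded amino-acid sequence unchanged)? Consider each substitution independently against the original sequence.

Codon 1 (CUU, Leu): 3 synonymous substitutions.
Codon 2 (UCA, Ser): 3 synonymous substitutions.
Codon 3 (CGA, Arg): 4 synonymous substitutions.
Total: 3 + 3 + 4 = 10.

10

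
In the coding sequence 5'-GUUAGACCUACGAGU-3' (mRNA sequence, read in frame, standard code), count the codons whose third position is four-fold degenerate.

Codon 1 GUU (Val): third position 4-fold.
Codon 2 AGA (Arg): third position 2-fold.
Codon 3 CCU (Pro): third position 4-fold.
Codon 4 ACG (Thr): third position 4-fold.
Codon 5 AGU (Ser): third position 2-fold.
Four-fold degenerate third positions: 3.

3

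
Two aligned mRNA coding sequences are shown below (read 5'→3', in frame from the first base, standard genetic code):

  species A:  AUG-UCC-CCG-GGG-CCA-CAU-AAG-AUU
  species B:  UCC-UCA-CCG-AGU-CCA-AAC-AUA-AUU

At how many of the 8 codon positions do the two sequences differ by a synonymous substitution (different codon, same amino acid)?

Codon 1: AUG Met / UCC Ser — nonsynonymous.
Codon 2: UCC Ser / UCA Ser — synonymous.
Codon 3: CCG Pro / CCG Pro — identical.
Codon 4: GGG Gly / AGU Ser — nonsynonymous.
Codon 5: CCA Pro / CCA Pro — identical.
Codon 6: CAU His / AAC Asn — nonsynonymous.
Codon 7: AAG Lys / AUA Ile — nonsynonymous.
Codon 8: AUU Ile / AUU Ile — identical.
Synonymous differences: 1.

1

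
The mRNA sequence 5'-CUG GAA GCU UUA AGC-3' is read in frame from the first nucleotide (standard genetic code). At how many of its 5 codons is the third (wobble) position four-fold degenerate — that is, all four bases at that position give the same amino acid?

2

Codon 1 CUG (Leu): third position 4-fold.
Codon 2 GAA (Glu): third position 2-fold.
Codon 3 GCU (Ala): third position 4-fold.
Codon 4 UUA (Leu): third position 2-fold.
Codon 5 AGC (Ser): third position 2-fold.
Four-fold degenerate third positions: 2.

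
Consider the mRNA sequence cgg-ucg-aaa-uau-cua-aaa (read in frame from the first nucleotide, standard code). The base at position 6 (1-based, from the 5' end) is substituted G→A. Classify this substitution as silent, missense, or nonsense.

silent

Position 6 falls in codon 2: UCG → Ser.
After the substitution the codon is UCA → Ser.
Both encode Ser, so the change is synonymous.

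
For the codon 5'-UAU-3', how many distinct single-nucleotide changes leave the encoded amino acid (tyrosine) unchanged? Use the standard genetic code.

1

Position 1: none → 0 synonymous.
Position 2: none → 0 synonymous.
Position 3: UAC → 1 synonymous.
Total: 0 + 0 + 1 = 1.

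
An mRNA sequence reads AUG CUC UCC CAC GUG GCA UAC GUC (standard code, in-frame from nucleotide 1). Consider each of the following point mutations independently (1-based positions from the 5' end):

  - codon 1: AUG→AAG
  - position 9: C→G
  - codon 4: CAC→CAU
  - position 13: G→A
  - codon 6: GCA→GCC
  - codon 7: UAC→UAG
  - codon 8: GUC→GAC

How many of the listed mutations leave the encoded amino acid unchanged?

Codon 1: AUG (Met) → AAG (Lys) — missense.
Codon 3: UCC (Ser) → UCG (Ser) — synonymous.
Codon 4: CAC (His) → CAU (His) — synonymous.
Codon 5: GUG (Val) → AUG (Met) — missense.
Codon 6: GCA (Ala) → GCC (Ala) — synonymous.
Codon 7: UAC (Tyr) → UAG (Stop) — nonsense.
Codon 8: GUC (Val) → GAC (Asp) — missense.
Synonymous: 3 of 7.

3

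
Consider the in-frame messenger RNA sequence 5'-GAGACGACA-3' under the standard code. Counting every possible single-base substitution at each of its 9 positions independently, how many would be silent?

7

Codon 1 (GAG, Glu): 1 synonymous substitution.
Codon 2 (ACG, Thr): 3 synonymous substitutions.
Codon 3 (ACA, Thr): 3 synonymous substitutions.
Total: 1 + 3 + 3 = 7.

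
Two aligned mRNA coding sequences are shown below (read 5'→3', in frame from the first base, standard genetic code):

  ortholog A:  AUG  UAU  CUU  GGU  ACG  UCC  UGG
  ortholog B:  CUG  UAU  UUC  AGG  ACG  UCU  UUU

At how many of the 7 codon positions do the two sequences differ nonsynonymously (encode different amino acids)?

Codon 1: AUG Met / CUG Leu — nonsynonymous.
Codon 2: UAU Tyr / UAU Tyr — identical.
Codon 3: CUU Leu / UUC Phe — nonsynonymous.
Codon 4: GGU Gly / AGG Arg — nonsynonymous.
Codon 5: ACG Thr / ACG Thr — identical.
Codon 6: UCC Ser / UCU Ser — synonymous.
Codon 7: UGG Trp / UUU Phe — nonsynonymous.
Nonsynonymous differences: 4.

4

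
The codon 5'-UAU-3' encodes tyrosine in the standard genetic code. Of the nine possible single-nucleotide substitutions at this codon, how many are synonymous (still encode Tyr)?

Position 1: none → 0 synonymous.
Position 2: none → 0 synonymous.
Position 3: UAC → 1 synonymous.
Total: 0 + 0 + 1 = 1.

1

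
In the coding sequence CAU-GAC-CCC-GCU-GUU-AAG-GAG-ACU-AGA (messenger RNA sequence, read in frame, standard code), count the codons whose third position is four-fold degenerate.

Codon 1 CAU (His): third position 2-fold.
Codon 2 GAC (Asp): third position 2-fold.
Codon 3 CCC (Pro): third position 4-fold.
Codon 4 GCU (Ala): third position 4-fold.
Codon 5 GUU (Val): third position 4-fold.
Codon 6 AAG (Lys): third position 2-fold.
Codon 7 GAG (Glu): third position 2-fold.
Codon 8 ACU (Thr): third position 4-fold.
Codon 9 AGA (Arg): third position 2-fold.
Four-fold degenerate third positions: 4.

4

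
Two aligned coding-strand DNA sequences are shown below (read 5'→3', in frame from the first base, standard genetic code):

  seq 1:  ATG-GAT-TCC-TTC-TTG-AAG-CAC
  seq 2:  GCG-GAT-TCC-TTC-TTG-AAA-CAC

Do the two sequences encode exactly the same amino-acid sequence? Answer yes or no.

no

Codon 1: ATG Met / GCG Ala — nonsynonymous.
Codon 2: GAT Asp / GAT Asp — identical.
Codon 3: TCC Ser / TCC Ser — identical.
Codon 4: TTC Phe / TTC Phe — identical.
Codon 5: TTG Leu / TTG Leu — identical.
Codon 6: AAG Lys / AAA Lys — synonymous.
Codon 7: CAC His / CAC His — identical.
Nonsynonymous differences: 1 → different protein.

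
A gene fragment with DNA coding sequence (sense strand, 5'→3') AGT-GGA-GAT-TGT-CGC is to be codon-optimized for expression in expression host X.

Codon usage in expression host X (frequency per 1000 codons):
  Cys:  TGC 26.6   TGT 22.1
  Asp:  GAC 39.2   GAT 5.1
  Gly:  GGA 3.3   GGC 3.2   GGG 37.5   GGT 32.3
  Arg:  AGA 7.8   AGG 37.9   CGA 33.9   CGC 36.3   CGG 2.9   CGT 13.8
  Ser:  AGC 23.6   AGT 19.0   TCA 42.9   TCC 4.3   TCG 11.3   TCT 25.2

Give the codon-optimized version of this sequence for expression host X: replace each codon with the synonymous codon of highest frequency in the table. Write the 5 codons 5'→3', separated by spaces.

TCA GGG GAC TGC AGG

Codon 1 (Ser): best is TCA at 42.9.
Codon 2 (Gly): best is GGG at 37.5.
Codon 3 (Asp): best is GAC at 39.2.
Codon 4 (Cys): best is TGC at 26.6.
Codon 5 (Arg): best is AGG at 37.9.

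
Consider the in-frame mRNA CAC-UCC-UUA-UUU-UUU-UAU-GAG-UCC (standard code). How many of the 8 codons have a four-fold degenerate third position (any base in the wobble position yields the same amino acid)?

2

Codon 1 CAC (His): third position 2-fold.
Codon 2 UCC (Ser): third position 4-fold.
Codon 3 UUA (Leu): third position 2-fold.
Codon 4 UUU (Phe): third position 2-fold.
Codon 5 UUU (Phe): third position 2-fold.
Codon 6 UAU (Tyr): third position 2-fold.
Codon 7 GAG (Glu): third position 2-fold.
Codon 8 UCC (Ser): third position 4-fold.
Four-fold degenerate third positions: 2.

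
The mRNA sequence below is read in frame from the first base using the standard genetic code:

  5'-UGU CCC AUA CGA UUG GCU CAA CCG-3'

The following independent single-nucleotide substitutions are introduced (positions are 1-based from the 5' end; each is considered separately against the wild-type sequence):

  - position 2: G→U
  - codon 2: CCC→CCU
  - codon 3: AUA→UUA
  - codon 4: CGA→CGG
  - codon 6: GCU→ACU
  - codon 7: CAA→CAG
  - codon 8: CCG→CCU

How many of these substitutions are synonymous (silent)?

4

Codon 1: UGU (Cys) → UUU (Phe) — missense.
Codon 2: CCC (Pro) → CCU (Pro) — synonymous.
Codon 3: AUA (Ile) → UUA (Leu) — missense.
Codon 4: CGA (Arg) → CGG (Arg) — synonymous.
Codon 6: GCU (Ala) → ACU (Thr) — missense.
Codon 7: CAA (Gln) → CAG (Gln) — synonymous.
Codon 8: CCG (Pro) → CCU (Pro) — synonymous.
Synonymous: 4 of 7.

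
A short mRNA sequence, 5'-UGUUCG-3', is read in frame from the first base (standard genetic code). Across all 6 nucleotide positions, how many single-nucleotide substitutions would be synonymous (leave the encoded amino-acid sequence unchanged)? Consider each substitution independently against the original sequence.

4

Codon 1 (UGU, Cys): 1 synonymous substitution.
Codon 2 (UCG, Ser): 3 synonymous substitutions.
Total: 1 + 3 = 4.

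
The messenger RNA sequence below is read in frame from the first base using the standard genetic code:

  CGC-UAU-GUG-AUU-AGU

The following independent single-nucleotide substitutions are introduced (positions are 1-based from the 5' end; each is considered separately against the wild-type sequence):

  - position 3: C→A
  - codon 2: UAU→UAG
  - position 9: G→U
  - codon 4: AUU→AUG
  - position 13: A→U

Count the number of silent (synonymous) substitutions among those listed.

Codon 1: CGC (Arg) → CGA (Arg) — synonymous.
Codon 2: UAU (Tyr) → UAG (Stop) — nonsense.
Codon 3: GUG (Val) → GUU (Val) — synonymous.
Codon 4: AUU (Ile) → AUG (Met) — missense.
Codon 5: AGU (Ser) → UGU (Cys) — missense.
Synonymous: 2 of 5.

2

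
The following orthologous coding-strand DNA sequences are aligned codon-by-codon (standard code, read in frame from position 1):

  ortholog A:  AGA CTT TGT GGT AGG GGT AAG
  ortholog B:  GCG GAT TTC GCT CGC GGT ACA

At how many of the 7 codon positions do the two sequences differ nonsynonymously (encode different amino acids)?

Codon 1: AGA Arg / GCG Ala — nonsynonymous.
Codon 2: CTT Leu / GAT Asp — nonsynonymous.
Codon 3: TGT Cys / TTC Phe — nonsynonymous.
Codon 4: GGT Gly / GCT Ala — nonsynonymous.
Codon 5: AGG Arg / CGC Arg — synonymous.
Codon 6: GGT Gly / GGT Gly — identical.
Codon 7: AAG Lys / ACA Thr — nonsynonymous.
Nonsynonymous differences: 5.

5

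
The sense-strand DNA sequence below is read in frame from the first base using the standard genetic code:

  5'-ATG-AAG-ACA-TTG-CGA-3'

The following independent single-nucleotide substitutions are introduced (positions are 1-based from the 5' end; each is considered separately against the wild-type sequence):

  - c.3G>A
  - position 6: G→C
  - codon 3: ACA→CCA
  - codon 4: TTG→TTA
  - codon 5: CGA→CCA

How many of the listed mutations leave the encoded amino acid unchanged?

Codon 1: ATG (Met) → ATA (Ile) — missense.
Codon 2: AAG (Lys) → AAC (Asn) — missense.
Codon 3: ACA (Thr) → CCA (Pro) — missense.
Codon 4: TTG (Leu) → TTA (Leu) — synonymous.
Codon 5: CGA (Arg) → CCA (Pro) — missense.
Synonymous: 1 of 5.

1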